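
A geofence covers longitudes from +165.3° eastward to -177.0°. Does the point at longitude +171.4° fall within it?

Band width going east from +165.3° to -177.0°: ((-177.0 − 165.3) mod 360) = 17.7°.
Offset of +171.4° east of the west edge: ((171.4 − 165.3) mod 360) = 6.1°.
6.1° ≤ 17.7° ⇒ inside.

Yes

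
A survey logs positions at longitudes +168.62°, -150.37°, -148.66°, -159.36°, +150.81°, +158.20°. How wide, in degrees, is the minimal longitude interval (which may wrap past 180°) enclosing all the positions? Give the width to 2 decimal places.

Sort the longitudes: -159.36°, -150.37°, -148.66°, +150.81°, +158.20°, +168.62°.
Eastward gaps between consecutive values (wrapping around): 8.99°, 1.71°, 299.47°, 7.39°, 10.42°, 32.02°.
Largest gap = 299.47° ⇒ minimal covering band is its complement: 360° − 299.47° = 60.53°.
Band runs from +150.81° eastward to -148.66°, crossing the antimeridian.

60.53°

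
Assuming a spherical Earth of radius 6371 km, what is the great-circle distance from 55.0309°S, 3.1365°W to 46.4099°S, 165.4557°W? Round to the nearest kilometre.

8614 km

Δλ = -165.4557 − -3.1365 = -162.3192°.
Δφ = -46.4099 − -55.0309 = 8.6210°.
a = sin²(Δφ/2) + cos φ₁ · cos φ₂ · sin²(Δλ/2) = 0.391489.
c = 2·atan2(√a, √(1−a)) = 1.35203 rad → d = 6371·c ≈ 8613.81 km.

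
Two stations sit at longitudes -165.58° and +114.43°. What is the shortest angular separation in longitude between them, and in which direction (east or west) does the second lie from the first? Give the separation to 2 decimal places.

Raw difference: 114.43 − -165.58 = 280.01°.
Normalise into (−180°, 180°]: 280.01° − 360° = -79.99°.
Negative ⇒ the second point lies to the west; separation 79.99°.

79.99° west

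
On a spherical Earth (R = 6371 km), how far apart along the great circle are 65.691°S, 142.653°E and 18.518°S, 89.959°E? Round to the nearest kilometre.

Δλ = 89.959 − 142.653 = -52.694°.
Δφ = -18.518 − -65.691 = 47.173°.
a = sin²(Δφ/2) + cos φ₁ · cos φ₂ · sin²(Δλ/2) = 0.236990.
c = 2·atan2(√a, √(1−a)) = 1.01688 rad → d = 6371·c ≈ 6478.56 km.

6479 km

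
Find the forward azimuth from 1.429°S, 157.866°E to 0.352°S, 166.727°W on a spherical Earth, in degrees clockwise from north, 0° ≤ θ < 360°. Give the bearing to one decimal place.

88.6°

Δλ = -166.727 − 157.866 = -324.593°; wrapped into (−180°, 180°]: 35.407°.
θ = atan2( sin Δλ · cos φ₂ , cos φ₁ · sin φ₂ − sin φ₁ · cos φ₂ · cos Δλ )
  = atan2(0.57937, 0.01418) = 88.598° → normalised to [0°, 360°): 88.598°.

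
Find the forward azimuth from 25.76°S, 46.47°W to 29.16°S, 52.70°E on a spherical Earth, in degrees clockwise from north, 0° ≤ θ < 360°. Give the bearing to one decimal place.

Δλ = 52.70 − -46.47 = 99.17°.
θ = atan2( sin Δλ · cos φ₂ , cos φ₁ · sin φ₂ − sin φ₁ · cos φ₂ · cos Δλ )
  = atan2(0.86210, -0.49931) = 120.078° → normalised to [0°, 360°): 120.078°.

120.1°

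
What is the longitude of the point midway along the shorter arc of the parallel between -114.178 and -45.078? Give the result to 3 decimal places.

-79.628°

Signed shortest Δλ from -114.178° to -45.078° is +69.100°.
Midpoint longitude = -114.178° + (+69.100°)/2 = -114.178° + 34.550° = -79.628°.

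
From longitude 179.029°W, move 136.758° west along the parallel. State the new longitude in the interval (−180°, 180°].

44.213°E

Start at -179.029°; shift −136.758° → -315.787°.
-315.787° lies outside (−180°, 180°]; add 360° → +44.213°.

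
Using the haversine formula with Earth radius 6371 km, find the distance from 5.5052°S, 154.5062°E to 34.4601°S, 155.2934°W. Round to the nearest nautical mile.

Δλ = -155.2934 − 154.5062 = -309.7996°; wrapped into (−180°, 180°]: 50.2004°.
Δφ = -34.4601 − -5.5052 = -28.9549°.
a = sin²(Δφ/2) + cos φ₁ · cos φ₂ · sin²(Δλ/2) = 0.210186.
c = 2·atan2(√a, √(1−a)) = 0.95252 rad → d = 6371·c ≈ 6068.53 km ≈ 3276.74 nmi.

3277 nmi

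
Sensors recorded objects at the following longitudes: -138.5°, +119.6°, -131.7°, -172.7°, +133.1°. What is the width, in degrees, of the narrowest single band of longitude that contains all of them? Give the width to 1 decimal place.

Sort the longitudes: -172.7°, -138.5°, -131.7°, +119.6°, +133.1°.
Eastward gaps between consecutive values (wrapping around): 34.2°, 6.8°, 251.3°, 13.5°, 54.2°.
Largest gap = 251.3° ⇒ minimal covering band is its complement: 360° − 251.3° = 108.7°.
Band runs from +119.6° eastward to -131.7°, crossing the antimeridian.

108.7°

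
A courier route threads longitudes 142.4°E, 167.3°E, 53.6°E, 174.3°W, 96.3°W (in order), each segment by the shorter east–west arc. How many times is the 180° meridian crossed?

1

Leg 1: +142.4° → +167.3°, shortest Δλ = 24.9° (east) — does not cross 180°.
Leg 2: +167.3° → +53.6°, shortest Δλ = -113.7° (west) — does not cross 180°.
Leg 3: +53.6° → -174.3°, shortest Δλ = 132.1° (east) — crosses 180°.
Leg 4: -174.3° → -96.3°, shortest Δλ = 78.0° (east) — does not cross 180°.
Total crossings: 1.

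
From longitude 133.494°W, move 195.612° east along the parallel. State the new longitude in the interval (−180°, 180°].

Start at -133.494°; shift +195.612° → +62.118°.
+62.118° already lies in (−180°, 180°].

62.118°E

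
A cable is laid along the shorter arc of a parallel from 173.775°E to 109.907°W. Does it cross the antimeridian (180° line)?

Yes

Naïve |-109.907 − 173.775| = 283.682° > 180°, so the shorter arc goes the other way round — across 180°.
Signed shortest Δλ = ((-109.907 − 173.775 + 180) mod 360) − 180 = 76.318°.
Going east by 76.318° from +173.775° passes through 180° before reaching -109.907°.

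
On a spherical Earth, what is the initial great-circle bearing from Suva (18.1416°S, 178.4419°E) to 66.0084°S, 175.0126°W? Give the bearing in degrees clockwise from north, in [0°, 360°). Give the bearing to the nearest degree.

Δλ = -175.0126 − 178.4419 = -353.4545°; wrapped into (−180°, 180°]: 6.5455°.
θ = atan2( sin Δλ · cos φ₂ , cos φ₁ · sin φ₂ − sin φ₁ · cos φ₂ · cos Δλ )
  = atan2(0.04635, -0.74241) = 176.428° → normalised to [0°, 360°): 176.428°.

176°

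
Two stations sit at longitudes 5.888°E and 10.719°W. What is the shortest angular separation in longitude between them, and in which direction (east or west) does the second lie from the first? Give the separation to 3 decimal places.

Raw difference: -10.719 − 5.888 = -16.607°.
Normalise into (−180°, 180°]: -16.607° stays -16.607°.
Negative ⇒ the second point lies to the west; separation 16.607°.

16.607° west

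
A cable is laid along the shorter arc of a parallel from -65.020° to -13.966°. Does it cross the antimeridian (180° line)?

No

Signed shortest Δλ = ((-13.966 − -65.020 + 180) mod 360) − 180 = 51.054°.
Going east by 51.054° from -65.020° reaches -13.966° without touching 180°.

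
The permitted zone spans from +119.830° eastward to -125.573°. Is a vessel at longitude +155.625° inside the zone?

Band width going east from +119.830° to -125.573°: ((-125.573 − 119.830) mod 360) = 114.597°.
Offset of +155.625° east of the west edge: ((155.625 − 119.830) mod 360) = 35.795°.
35.795° ≤ 114.597° ⇒ inside.

Yes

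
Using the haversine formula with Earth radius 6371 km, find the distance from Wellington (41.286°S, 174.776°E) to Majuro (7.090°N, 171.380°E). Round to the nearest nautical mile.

Δλ = 171.380 − 174.776 = -3.396°.
Δφ = 7.090 − -41.286 = 48.376°.
a = sin²(Δφ/2) + cos φ₁ · cos φ₂ · sin²(Δλ/2) = 0.168535.
c = 2·atan2(√a, √(1−a)) = 0.84607 rad → d = 6371·c ≈ 5390.32 km ≈ 2910.54 nmi.

2911 nmi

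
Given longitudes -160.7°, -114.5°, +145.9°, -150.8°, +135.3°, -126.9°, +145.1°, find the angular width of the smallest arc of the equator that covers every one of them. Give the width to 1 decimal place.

Sort the longitudes: -160.7°, -150.8°, -126.9°, -114.5°, +135.3°, +145.1°, +145.9°.
Eastward gaps between consecutive values (wrapping around): 9.9°, 23.9°, 12.4°, 249.8°, 9.8°, 0.8°, 53.4°.
Largest gap = 249.8° ⇒ minimal covering band is its complement: 360° − 249.8° = 110.2°.
Band runs from +135.3° eastward to -114.5°, crossing the antimeridian.

110.2°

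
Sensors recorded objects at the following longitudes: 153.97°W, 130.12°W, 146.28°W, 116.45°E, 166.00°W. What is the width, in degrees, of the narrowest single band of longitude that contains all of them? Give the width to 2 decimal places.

113.43°

Sort the longitudes: -166.00°, -153.97°, -146.28°, -130.12°, +116.45°.
Eastward gaps between consecutive values (wrapping around): 12.03°, 7.69°, 16.16°, 246.57°, 77.55°.
Largest gap = 246.57° ⇒ minimal covering band is its complement: 360° − 246.57° = 113.43°.
Band runs from +116.45° eastward to -130.12°, crossing the antimeridian.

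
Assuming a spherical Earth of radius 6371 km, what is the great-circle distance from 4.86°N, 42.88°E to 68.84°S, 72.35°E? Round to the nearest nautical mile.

4591 nmi

Δλ = 72.35 − 42.88 = 29.47°.
Δφ = -68.84 − 4.86 = -73.70°.
a = sin²(Δφ/2) + cos φ₁ · cos φ₂ · sin²(Δλ/2) = 0.382935.
c = 2·atan2(√a, √(1−a)) = 1.33447 rad → d = 6371·c ≈ 8501.93 km ≈ 4590.67 nmi.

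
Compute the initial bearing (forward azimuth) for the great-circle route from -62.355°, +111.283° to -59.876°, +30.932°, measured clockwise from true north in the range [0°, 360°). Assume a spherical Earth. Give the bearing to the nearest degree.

Δλ = 30.932 − 111.283 = -80.351°.
θ = atan2( sin Δλ · cos φ₂ , cos φ₁ · sin φ₂ − sin φ₁ · cos φ₂ · cos Δλ )
  = atan2(-0.49477, -0.32681) = -123.446° → normalised to [0°, 360°): 236.554°.

237°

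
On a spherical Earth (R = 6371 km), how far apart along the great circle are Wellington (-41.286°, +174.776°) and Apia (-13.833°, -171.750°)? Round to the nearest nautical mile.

Δλ = -171.750 − 174.776 = -346.526°; wrapped into (−180°, 180°]: 13.474°.
Δφ = -13.833 − -41.286 = 27.453°.
a = sin²(Δφ/2) + cos φ₁ · cos φ₂ · sin²(Δλ/2) = 0.066347.
c = 2·atan2(√a, √(1−a)) = 0.52103 rad → d = 6371·c ≈ 3319.48 km ≈ 1792.38 nmi.

1792 nmi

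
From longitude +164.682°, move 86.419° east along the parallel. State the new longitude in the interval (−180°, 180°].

Start at +164.682°; shift +86.419° → +251.101°.
+251.101° lies outside (−180°, 180°]; subtract 360° → -108.899°.

-108.899°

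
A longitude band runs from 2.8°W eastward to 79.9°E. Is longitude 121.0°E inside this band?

Band width going east from -2.8° to +79.9°: ((79.9 − -2.8) mod 360) = 82.7°.
Offset of +121.0° east of the west edge: ((121.0 − -2.8) mod 360) = 123.8°.
123.8° > 82.7° ⇒ outside.

No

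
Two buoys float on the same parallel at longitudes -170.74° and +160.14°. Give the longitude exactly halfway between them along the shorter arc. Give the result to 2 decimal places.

+174.70°

Signed shortest Δλ from -170.74° to +160.14° is -29.12°.
Midpoint longitude = -170.74° + (-29.12°)/2 = -170.74° − 14.56° = -185.30°.
Normalise into (−180°, 180°]: +174.70°.
(The naïve average (-170.74 + +160.14)/2 = -5.3° is on the wrong side of the globe.)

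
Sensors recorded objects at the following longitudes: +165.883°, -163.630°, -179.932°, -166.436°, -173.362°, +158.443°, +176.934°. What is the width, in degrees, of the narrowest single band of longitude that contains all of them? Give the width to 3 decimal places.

37.927°

Sort the longitudes: -179.932°, -173.362°, -166.436°, -163.630°, +158.443°, +165.883°, +176.934°.
Eastward gaps between consecutive values (wrapping around): 6.570°, 6.926°, 2.806°, 322.073°, 7.440°, 11.051°, 3.134°.
Largest gap = 322.073° ⇒ minimal covering band is its complement: 360° − 322.073° = 37.927°.
Band runs from +158.443° eastward to -163.630°, crossing the antimeridian.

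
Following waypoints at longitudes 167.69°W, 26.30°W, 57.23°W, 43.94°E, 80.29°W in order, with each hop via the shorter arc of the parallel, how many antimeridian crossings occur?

Leg 1: -167.69° → -26.30°, shortest Δλ = 141.39° (east) — does not cross 180°.
Leg 2: -26.30° → -57.23°, shortest Δλ = -30.93° (west) — does not cross 180°.
Leg 3: -57.23° → +43.94°, shortest Δλ = 101.17° (east) — does not cross 180°.
Leg 4: +43.94° → -80.29°, shortest Δλ = -124.23° (west) — does not cross 180°.
Total crossings: 0.

0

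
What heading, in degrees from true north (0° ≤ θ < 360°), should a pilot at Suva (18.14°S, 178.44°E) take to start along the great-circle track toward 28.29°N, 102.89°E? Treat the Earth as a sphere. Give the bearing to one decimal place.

Δλ = 102.89 − 178.44 = -75.55°.
θ = atan2( sin Δλ · cos φ₂ , cos φ₁ · sin φ₂ − sin φ₁ · cos φ₂ · cos Δλ )
  = atan2(-0.85270, 0.51879) = -58.683° → normalised to [0°, 360°): 301.317°.

301.3°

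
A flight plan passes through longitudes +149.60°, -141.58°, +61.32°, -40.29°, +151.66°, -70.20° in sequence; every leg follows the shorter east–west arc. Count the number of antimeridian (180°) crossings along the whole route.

4

Leg 1: +149.60° → -141.58°, shortest Δλ = 68.82° (east) — crosses 180°.
Leg 2: -141.58° → +61.32°, shortest Δλ = -157.1° (west) — crosses 180°.
Leg 3: +61.32° → -40.29°, shortest Δλ = -101.61° (west) — does not cross 180°.
Leg 4: -40.29° → +151.66°, shortest Δλ = -168.05° (west) — crosses 180°.
Leg 5: +151.66° → -70.20°, shortest Δλ = 138.14° (east) — crosses 180°.
Total crossings: 4.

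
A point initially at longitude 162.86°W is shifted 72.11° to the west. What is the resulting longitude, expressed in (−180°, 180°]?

125.03°E

Start at -162.86°; shift −72.11° → -234.97°.
-234.97° lies outside (−180°, 180°]; add 360° → +125.03°.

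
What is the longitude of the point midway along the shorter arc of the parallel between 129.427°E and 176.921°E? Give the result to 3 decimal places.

Signed shortest Δλ from +129.427° to +176.921° is +47.494°.
Midpoint longitude = +129.427° + (+47.494°)/2 = +129.427° + 23.747° = +153.174°.

153.174°E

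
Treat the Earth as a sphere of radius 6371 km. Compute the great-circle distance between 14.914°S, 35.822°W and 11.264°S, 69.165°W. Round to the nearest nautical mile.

1960 nmi

Δλ = -69.165 − -35.822 = -33.343°.
Δφ = -11.264 − -14.914 = 3.650°.
a = sin²(Δφ/2) + cos φ₁ · cos φ₂ · sin²(Δλ/2) = 0.079012.
c = 2·atan2(√a, √(1−a)) = 0.56986 rad → d = 6371·c ≈ 3630.59 km ≈ 1960.36 nmi.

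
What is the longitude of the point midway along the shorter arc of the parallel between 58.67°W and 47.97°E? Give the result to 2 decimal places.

Signed shortest Δλ from -58.67° to +47.97° is +106.64°.
Midpoint longitude = -58.67° + (+106.64°)/2 = -58.67° + 53.32° = -5.35°.

5.35°W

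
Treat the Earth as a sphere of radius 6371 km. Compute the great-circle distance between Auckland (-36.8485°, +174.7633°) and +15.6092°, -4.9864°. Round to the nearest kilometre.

Δλ = -4.9864 − 174.7633 = -179.7497°.
Δφ = 15.6092 − -36.8485 = 52.4577°.
a = sin²(Δφ/2) + cos φ₁ · cos φ₂ · sin²(Δλ/2) = 0.966034.
c = 2·atan2(√a, √(1−a)) = 2.77088 rad → d = 6371·c ≈ 17653.26 km.

17653 km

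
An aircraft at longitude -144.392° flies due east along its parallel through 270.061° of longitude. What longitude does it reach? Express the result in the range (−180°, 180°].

+125.669°

Start at -144.392°; shift +270.061° → +125.669°.
+125.669° already lies in (−180°, 180°].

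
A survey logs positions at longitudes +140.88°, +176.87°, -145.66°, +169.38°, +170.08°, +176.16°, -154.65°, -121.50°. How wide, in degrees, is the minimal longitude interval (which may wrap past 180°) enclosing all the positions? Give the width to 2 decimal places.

Sort the longitudes: -154.65°, -145.66°, -121.50°, +140.88°, +169.38°, +170.08°, +176.16°, +176.87°.
Eastward gaps between consecutive values (wrapping around): 8.99°, 24.16°, 262.38°, 28.50°, 0.70°, 6.08°, 0.71°, 28.48°.
Largest gap = 262.38° ⇒ minimal covering band is its complement: 360° − 262.38° = 97.62°.
Band runs from +140.88° eastward to -121.50°, crossing the antimeridian.

97.62°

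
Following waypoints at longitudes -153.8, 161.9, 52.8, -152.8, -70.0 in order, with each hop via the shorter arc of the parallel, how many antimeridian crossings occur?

Leg 1: -153.8° → +161.9°, shortest Δλ = -44.3° (west) — crosses 180°.
Leg 2: +161.9° → +52.8°, shortest Δλ = -109.1° (west) — does not cross 180°.
Leg 3: +52.8° → -152.8°, shortest Δλ = 154.4° (east) — crosses 180°.
Leg 4: -152.8° → -70.0°, shortest Δλ = 82.8° (east) — does not cross 180°.
Total crossings: 2.

2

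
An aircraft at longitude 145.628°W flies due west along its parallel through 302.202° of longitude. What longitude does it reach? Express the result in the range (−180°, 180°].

87.830°W

Start at -145.628°; shift −302.202° → -447.830°.
-447.830° lies outside (−180°, 180°]; add 360° → -87.830°.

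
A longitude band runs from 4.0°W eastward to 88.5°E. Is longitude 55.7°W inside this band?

Band width going east from -4.0° to +88.5°: ((88.5 − -4.0) mod 360) = 92.5°.
Offset of -55.7° east of the west edge: ((-55.7 − -4.0) mod 360) = 308.3°.
308.3° > 92.5° ⇒ outside.

No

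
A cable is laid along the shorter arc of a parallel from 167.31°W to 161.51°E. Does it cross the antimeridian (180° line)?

Yes

Naïve |161.51 − -167.31| = 328.82° > 180°, so the shorter arc goes the other way round — across 180°.
Signed shortest Δλ = ((161.51 − -167.31 + 180) mod 360) − 180 = -31.18°.
Going west by 31.18° from -167.31° passes through 180° before reaching +161.51°.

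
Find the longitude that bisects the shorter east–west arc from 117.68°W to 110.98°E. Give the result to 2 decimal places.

176.65°E

Signed shortest Δλ from -117.68° to +110.98° is -131.34°.
Midpoint longitude = -117.68° + (-131.34°)/2 = -117.68° − 65.67° = -183.35°.
Normalise into (−180°, 180°]: +176.65°.
(The naïve average (-117.68 + +110.98)/2 = -3.35° is on the wrong side of the globe.)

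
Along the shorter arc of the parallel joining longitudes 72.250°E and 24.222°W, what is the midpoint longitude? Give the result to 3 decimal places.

24.014°E

Signed shortest Δλ from +72.250° to -24.222° is -96.472°.
Midpoint longitude = +72.250° + (-96.472°)/2 = +72.250° − 48.236° = +24.014°.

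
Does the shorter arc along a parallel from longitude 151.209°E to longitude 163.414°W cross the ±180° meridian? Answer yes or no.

Naïve |-163.414 − 151.209| = 314.623° > 180°, so the shorter arc goes the other way round — across 180°.
Signed shortest Δλ = ((-163.414 − 151.209 + 180) mod 360) − 180 = 45.377°.
Going east by 45.377° from +151.209° passes through 180° before reaching -163.414°.

Yes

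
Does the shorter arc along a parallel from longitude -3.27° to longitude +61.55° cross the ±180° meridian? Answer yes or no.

Signed shortest Δλ = ((61.55 − -3.27 + 180) mod 360) − 180 = 64.82°.
Going east by 64.82° from -3.27° reaches +61.55° without touching 180°.

No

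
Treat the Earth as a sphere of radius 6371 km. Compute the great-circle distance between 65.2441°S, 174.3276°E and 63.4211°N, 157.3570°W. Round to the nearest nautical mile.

Δλ = -157.3570 − 174.3276 = -331.6846°; wrapped into (−180°, 180°]: 28.3154°.
Δφ = 63.4211 − -65.2441 = 128.6652°.
a = sin²(Δφ/2) + cos φ₁ · cos φ₂ · sin²(Δλ/2) = 0.823593.
c = 2·atan2(√a, √(1−a)) = 2.27468 rad → d = 6371·c ≈ 14492.01 km ≈ 7825.06 nmi.

7825 nmi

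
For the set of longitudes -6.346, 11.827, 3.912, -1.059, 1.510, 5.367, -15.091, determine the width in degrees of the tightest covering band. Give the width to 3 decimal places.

Sort the longitudes: -15.091°, -6.346°, -1.059°, +1.510°, +3.912°, +5.367°, +11.827°.
Eastward gaps between consecutive values (wrapping around): 8.745°, 5.287°, 2.569°, 2.402°, 1.455°, 6.460°, 333.082°.
Largest gap = 333.082° ⇒ minimal covering band is its complement: 360° − 333.082° = 26.918°.
Band runs from -15.091° eastward to +11.827°.

26.918°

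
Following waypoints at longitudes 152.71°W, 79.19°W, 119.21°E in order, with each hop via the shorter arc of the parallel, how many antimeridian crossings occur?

1

Leg 1: -152.71° → -79.19°, shortest Δλ = 73.52° (east) — does not cross 180°.
Leg 2: -79.19° → +119.21°, shortest Δλ = -161.6° (west) — crosses 180°.
Total crossings: 1.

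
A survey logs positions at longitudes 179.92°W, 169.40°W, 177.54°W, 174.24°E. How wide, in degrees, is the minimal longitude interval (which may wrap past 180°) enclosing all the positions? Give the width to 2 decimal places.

16.36°

Sort the longitudes: -179.92°, -177.54°, -169.40°, +174.24°.
Eastward gaps between consecutive values (wrapping around): 2.38°, 8.14°, 343.64°, 5.84°.
Largest gap = 343.64° ⇒ minimal covering band is its complement: 360° − 343.64° = 16.36°.
Band runs from +174.24° eastward to -169.40°, crossing the antimeridian.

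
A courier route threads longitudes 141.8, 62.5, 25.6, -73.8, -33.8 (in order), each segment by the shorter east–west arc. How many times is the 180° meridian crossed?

Leg 1: +141.8° → +62.5°, shortest Δλ = -79.3° (west) — does not cross 180°.
Leg 2: +62.5° → +25.6°, shortest Δλ = -36.9° (west) — does not cross 180°.
Leg 3: +25.6° → -73.8°, shortest Δλ = -99.4° (west) — does not cross 180°.
Leg 4: -73.8° → -33.8°, shortest Δλ = 40.0° (east) — does not cross 180°.
Total crossings: 0.

0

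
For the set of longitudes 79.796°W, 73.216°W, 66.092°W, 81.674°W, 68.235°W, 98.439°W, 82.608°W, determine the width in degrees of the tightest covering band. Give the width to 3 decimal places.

32.347°

Sort the longitudes: -98.439°, -82.608°, -81.674°, -79.796°, -73.216°, -68.235°, -66.092°.
Eastward gaps between consecutive values (wrapping around): 15.831°, 0.934°, 1.878°, 6.580°, 4.981°, 2.143°, 327.653°.
Largest gap = 327.653° ⇒ minimal covering band is its complement: 360° − 327.653° = 32.347°.
Band runs from -98.439° eastward to -66.092°.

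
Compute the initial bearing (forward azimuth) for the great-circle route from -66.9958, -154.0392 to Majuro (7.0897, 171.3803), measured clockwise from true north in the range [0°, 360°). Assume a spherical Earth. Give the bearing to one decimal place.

Δλ = 171.3803 − -154.0392 = 325.4195°; wrapped into (−180°, 180°]: -34.5805°.
θ = atan2( sin Δλ · cos φ₂ , cos φ₁ · sin φ₂ − sin φ₁ · cos φ₂ · cos Δλ )
  = atan2(-0.56322, 0.80029) = -35.137° → normalised to [0°, 360°): 324.863°.

324.9°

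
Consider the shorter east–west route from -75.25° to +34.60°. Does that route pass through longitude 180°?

No

Signed shortest Δλ = ((34.60 − -75.25 + 180) mod 360) − 180 = 109.85°.
Going east by 109.85° from -75.25° reaches +34.60° without touching 180°.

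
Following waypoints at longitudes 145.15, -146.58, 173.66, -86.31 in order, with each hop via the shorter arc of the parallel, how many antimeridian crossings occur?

3

Leg 1: +145.15° → -146.58°, shortest Δλ = 68.27° (east) — crosses 180°.
Leg 2: -146.58° → +173.66°, shortest Δλ = -39.76° (west) — crosses 180°.
Leg 3: +173.66° → -86.31°, shortest Δλ = 100.03° (east) — crosses 180°.
Total crossings: 3.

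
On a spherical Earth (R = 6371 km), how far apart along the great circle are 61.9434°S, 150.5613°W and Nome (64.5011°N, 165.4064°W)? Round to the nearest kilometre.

Δλ = -165.4064 − -150.5613 = -14.8451°.
Δφ = 64.5011 − -61.9434 = 126.4445°.
a = sin²(Δφ/2) + cos φ₁ · cos φ₂ · sin²(Δλ/2) = 0.800401.
c = 2·atan2(√a, √(1−a)) = 2.21530 rad → d = 6371·c ≈ 14113.68 km.

14114 km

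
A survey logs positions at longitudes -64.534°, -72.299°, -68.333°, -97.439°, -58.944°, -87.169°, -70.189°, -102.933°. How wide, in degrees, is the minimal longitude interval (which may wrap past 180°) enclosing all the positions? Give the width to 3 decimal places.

43.989°

Sort the longitudes: -102.933°, -97.439°, -87.169°, -72.299°, -70.189°, -68.333°, -64.534°, -58.944°.
Eastward gaps between consecutive values (wrapping around): 5.494°, 10.270°, 14.870°, 2.110°, 1.856°, 3.799°, 5.590°, 316.011°.
Largest gap = 316.011° ⇒ minimal covering band is its complement: 360° − 316.011° = 43.989°.
Band runs from -102.933° eastward to -58.944°.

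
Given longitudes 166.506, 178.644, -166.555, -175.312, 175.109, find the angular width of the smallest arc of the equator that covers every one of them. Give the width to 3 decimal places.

26.939°

Sort the longitudes: -175.312°, -166.555°, +166.506°, +175.109°, +178.644°.
Eastward gaps between consecutive values (wrapping around): 8.757°, 333.061°, 8.603°, 3.535°, 6.044°.
Largest gap = 333.061° ⇒ minimal covering band is its complement: 360° − 333.061° = 26.939°.
Band runs from +166.506° eastward to -166.555°, crossing the antimeridian.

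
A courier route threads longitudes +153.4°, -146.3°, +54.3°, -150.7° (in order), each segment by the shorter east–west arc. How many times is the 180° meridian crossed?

Leg 1: +153.4° → -146.3°, shortest Δλ = 60.3° (east) — crosses 180°.
Leg 2: -146.3° → +54.3°, shortest Δλ = -159.4° (west) — crosses 180°.
Leg 3: +54.3° → -150.7°, shortest Δλ = 155.0° (east) — crosses 180°.
Total crossings: 3.

3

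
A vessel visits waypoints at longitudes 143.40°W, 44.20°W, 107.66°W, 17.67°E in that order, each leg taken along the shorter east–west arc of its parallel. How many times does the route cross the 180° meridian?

Leg 1: -143.40° → -44.20°, shortest Δλ = 99.2° (east) — does not cross 180°.
Leg 2: -44.20° → -107.66°, shortest Δλ = -63.46° (west) — does not cross 180°.
Leg 3: -107.66° → +17.67°, shortest Δλ = 125.33° (east) — does not cross 180°.
Total crossings: 0.

0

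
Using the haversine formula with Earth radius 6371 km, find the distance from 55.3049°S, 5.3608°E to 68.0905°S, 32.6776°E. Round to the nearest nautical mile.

1076 nmi

Δλ = 32.6776 − 5.3608 = 27.3168°.
Δφ = -68.0905 − -55.3049 = -12.7856°.
a = sin²(Δφ/2) + cos φ₁ · cos φ₂ · sin²(Δλ/2) = 0.024240.
c = 2·atan2(√a, √(1−a)) = 0.31266 rad → d = 6371·c ≈ 1991.95 km ≈ 1075.57 nmi.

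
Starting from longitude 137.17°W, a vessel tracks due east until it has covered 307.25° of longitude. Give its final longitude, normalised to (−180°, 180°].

Start at -137.17°; shift +307.25° → +170.08°.
+170.08° already lies in (−180°, 180°].

170.08°E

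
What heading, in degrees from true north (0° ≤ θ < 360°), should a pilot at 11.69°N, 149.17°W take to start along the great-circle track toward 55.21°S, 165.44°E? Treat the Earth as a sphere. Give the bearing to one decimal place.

204.6°

Δλ = 165.44 − -149.17 = 314.61°; wrapped into (−180°, 180°]: -45.39°.
θ = atan2( sin Δλ · cos φ₂ , cos φ₁ · sin φ₂ − sin φ₁ · cos φ₂ · cos Δλ )
  = atan2(-0.40619, -0.88540) = -155.356° → normalised to [0°, 360°): 204.644°.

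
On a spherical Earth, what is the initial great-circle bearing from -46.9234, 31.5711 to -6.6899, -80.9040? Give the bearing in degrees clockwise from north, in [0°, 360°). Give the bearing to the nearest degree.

Δλ = -80.9040 − 31.5711 = -112.4751°.
θ = atan2( sin Δλ · cos φ₂ , cos φ₁ · sin φ₂ − sin φ₁ · cos φ₂ · cos Δλ )
  = atan2(-0.91775, -0.35690) = -111.250° → normalised to [0°, 360°): 248.750°.

249°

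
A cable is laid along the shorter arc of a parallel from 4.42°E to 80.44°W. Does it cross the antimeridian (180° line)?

No

Signed shortest Δλ = ((-80.44 − 4.42 + 180) mod 360) − 180 = -84.86°.
Going west by 84.86° from +4.42° reaches -80.44° without touching 180°.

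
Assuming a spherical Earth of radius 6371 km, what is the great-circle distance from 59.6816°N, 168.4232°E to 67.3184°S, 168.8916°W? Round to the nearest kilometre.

14243 km

Δλ = -168.8916 − 168.4232 = -337.3148°; wrapped into (−180°, 180°]: 22.6852°.
Δφ = -67.3184 − 59.6816 = -127.0000°.
a = sin²(Δφ/2) + cos φ₁ · cos φ₂ · sin²(Δλ/2) = 0.808437.
c = 2·atan2(√a, √(1−a)) = 2.23556 rad → d = 6371·c ≈ 14242.76 km.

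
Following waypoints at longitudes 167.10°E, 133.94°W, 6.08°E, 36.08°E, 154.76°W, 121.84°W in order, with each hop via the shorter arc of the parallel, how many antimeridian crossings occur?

2

Leg 1: +167.10° → -133.94°, shortest Δλ = 58.96° (east) — crosses 180°.
Leg 2: -133.94° → +6.08°, shortest Δλ = 140.02° (east) — does not cross 180°.
Leg 3: +6.08° → +36.08°, shortest Δλ = 30.0° (east) — does not cross 180°.
Leg 4: +36.08° → -154.76°, shortest Δλ = 169.16° (east) — crosses 180°.
Leg 5: -154.76° → -121.84°, shortest Δλ = 32.92° (east) — does not cross 180°.
Total crossings: 2.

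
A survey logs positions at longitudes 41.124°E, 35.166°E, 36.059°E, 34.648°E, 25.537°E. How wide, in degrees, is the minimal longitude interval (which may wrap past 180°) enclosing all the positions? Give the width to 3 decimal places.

15.587°

Sort the longitudes: +25.537°, +34.648°, +35.166°, +36.059°, +41.124°.
Eastward gaps between consecutive values (wrapping around): 9.111°, 0.518°, 0.893°, 5.065°, 344.413°.
Largest gap = 344.413° ⇒ minimal covering band is its complement: 360° − 344.413° = 15.587°.
Band runs from +25.537° eastward to +41.124°.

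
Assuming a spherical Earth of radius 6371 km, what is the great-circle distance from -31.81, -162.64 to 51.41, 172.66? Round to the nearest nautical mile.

5164 nmi

Δλ = 172.66 − -162.64 = 335.30°; wrapped into (−180°, 180°]: -24.70°.
Δφ = 51.41 − -31.81 = 83.22°.
a = sin²(Δφ/2) + cos φ₁ · cos φ₂ · sin²(Δλ/2) = 0.465219.
c = 2·atan2(√a, √(1−a)) = 1.50118 rad → d = 6371·c ≈ 9564.01 km ≈ 5164.15 nmi.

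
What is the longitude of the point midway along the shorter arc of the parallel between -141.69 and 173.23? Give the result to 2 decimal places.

-164.23°

Signed shortest Δλ from -141.69° to +173.23° is -45.08°.
Midpoint longitude = -141.69° + (-45.08°)/2 = -141.69° − 22.54° = -164.23°.
(The naïve average (-141.69 + +173.23)/2 = 15.77° is on the wrong side of the globe.)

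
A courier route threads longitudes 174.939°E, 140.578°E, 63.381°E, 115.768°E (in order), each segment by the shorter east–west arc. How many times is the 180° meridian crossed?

Leg 1: +174.939° → +140.578°, shortest Δλ = -34.361° (west) — does not cross 180°.
Leg 2: +140.578° → +63.381°, shortest Δλ = -77.197° (west) — does not cross 180°.
Leg 3: +63.381° → +115.768°, shortest Δλ = 52.387° (east) — does not cross 180°.
Total crossings: 0.

0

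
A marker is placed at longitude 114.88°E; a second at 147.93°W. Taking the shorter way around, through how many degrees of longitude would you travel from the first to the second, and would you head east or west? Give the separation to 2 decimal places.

Raw difference: -147.93 − 114.88 = -262.81°.
Normalise into (−180°, 180°]: -262.81° + 360° = 97.19°.
Positive ⇒ the second point lies to the east; separation 97.19°.

97.19° east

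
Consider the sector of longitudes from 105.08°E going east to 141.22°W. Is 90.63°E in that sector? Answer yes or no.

No

Band width going east from +105.08° to -141.22°: ((-141.22 − 105.08) mod 360) = 113.70°.
Offset of +90.63° east of the west edge: ((90.63 − 105.08) mod 360) = 345.55°.
345.55° > 113.70° ⇒ outside.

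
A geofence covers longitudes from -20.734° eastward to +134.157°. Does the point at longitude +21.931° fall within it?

Yes

Band width going east from -20.734° to +134.157°: ((134.157 − -20.734) mod 360) = 154.891°.
Offset of +21.931° east of the west edge: ((21.931 − -20.734) mod 360) = 42.665°.
42.665° ≤ 154.891° ⇒ inside.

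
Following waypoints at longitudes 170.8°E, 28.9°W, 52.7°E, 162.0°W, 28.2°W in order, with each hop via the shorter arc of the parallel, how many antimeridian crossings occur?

2

Leg 1: +170.8° → -28.9°, shortest Δλ = 160.3° (east) — crosses 180°.
Leg 2: -28.9° → +52.7°, shortest Δλ = 81.6° (east) — does not cross 180°.
Leg 3: +52.7° → -162.0°, shortest Δλ = 145.3° (east) — crosses 180°.
Leg 4: -162.0° → -28.2°, shortest Δλ = 133.8° (east) — does not cross 180°.
Total crossings: 2.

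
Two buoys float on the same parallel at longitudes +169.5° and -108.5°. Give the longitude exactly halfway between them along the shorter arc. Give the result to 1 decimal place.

Signed shortest Δλ from +169.5° to -108.5° is +82.0°.
Midpoint longitude = +169.5° + (+82.0°)/2 = +169.5° + 41.0° = +210.5°.
Normalise into (−180°, 180°]: -149.5°.
(The naïve average (+169.5 + -108.5)/2 = 30.5° is on the wrong side of the globe.)

-149.5°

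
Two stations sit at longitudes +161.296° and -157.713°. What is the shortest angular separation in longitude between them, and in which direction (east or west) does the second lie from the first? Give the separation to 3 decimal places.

40.991° east

Raw difference: -157.713 − 161.296 = -319.009°.
Normalise into (−180°, 180°]: -319.009° + 360° = 40.991°.
Positive ⇒ the second point lies to the east; separation 40.991°.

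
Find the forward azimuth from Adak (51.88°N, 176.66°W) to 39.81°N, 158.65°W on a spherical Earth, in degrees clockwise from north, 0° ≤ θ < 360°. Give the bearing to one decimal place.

Δλ = -158.65 − -176.66 = 18.01°.
θ = atan2( sin Δλ · cos φ₂ , cos φ₁ · sin φ₂ − sin φ₁ · cos φ₂ · cos Δλ )
  = atan2(0.23751, -0.17950) = 127.080° → normalised to [0°, 360°): 127.080°.

127.1°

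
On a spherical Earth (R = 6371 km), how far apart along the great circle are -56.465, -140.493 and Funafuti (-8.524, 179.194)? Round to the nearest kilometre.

6372 km

Δλ = 179.194 − -140.493 = 319.687°; wrapped into (−180°, 180°]: -40.313°.
Δφ = -8.524 − -56.465 = 47.941°.
a = sin²(Δφ/2) + cos φ₁ · cos φ₂ · sin²(Δλ/2) = 0.229925.
c = 2·atan2(√a, √(1−a)) = 1.00018 rad → d = 6371·c ≈ 6372.15 km.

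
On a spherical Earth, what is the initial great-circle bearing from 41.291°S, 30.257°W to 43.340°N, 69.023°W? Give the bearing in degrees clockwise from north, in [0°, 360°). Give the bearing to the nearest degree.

333°

Δλ = -69.023 − -30.257 = -38.766°.
θ = atan2( sin Δλ · cos φ₂ , cos φ₁ · sin φ₂ − sin φ₁ · cos φ₂ · cos Δλ )
  = atan2(-0.45539, 0.88989) = -27.100° → normalised to [0°, 360°): 332.900°.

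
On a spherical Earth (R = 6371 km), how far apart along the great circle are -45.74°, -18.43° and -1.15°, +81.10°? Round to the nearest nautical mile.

Δλ = 81.10 − -18.43 = 99.53°.
Δφ = -1.15 − -45.74 = 44.59°.
a = sin²(Δφ/2) + cos φ₁ · cos φ₂ · sin²(Δλ/2) = 0.550576.
c = 2·atan2(√a, √(1−a)) = 1.67212 rad → d = 6371·c ≈ 10653.09 km ≈ 5752.21 nmi.

5752 nmi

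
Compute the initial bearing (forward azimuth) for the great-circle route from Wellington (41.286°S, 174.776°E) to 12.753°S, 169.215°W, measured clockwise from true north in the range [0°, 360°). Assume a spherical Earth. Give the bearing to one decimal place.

Δλ = -169.215 − 174.776 = -343.991°; wrapped into (−180°, 180°]: 16.009°.
θ = atan2( sin Δλ · cos φ₂ , cos φ₁ · sin φ₂ − sin φ₁ · cos φ₂ · cos Δλ )
  = atan2(0.26898, 0.45271) = 30.717° → normalised to [0°, 360°): 30.717°.

30.7°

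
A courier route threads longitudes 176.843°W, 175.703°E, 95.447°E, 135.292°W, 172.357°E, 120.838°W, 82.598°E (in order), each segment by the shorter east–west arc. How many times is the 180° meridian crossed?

5

Leg 1: -176.843° → +175.703°, shortest Δλ = -7.454° (west) — crosses 180°.
Leg 2: +175.703° → +95.447°, shortest Δλ = -80.256° (west) — does not cross 180°.
Leg 3: +95.447° → -135.292°, shortest Δλ = 129.261° (east) — crosses 180°.
Leg 4: -135.292° → +172.357°, shortest Δλ = -52.351° (west) — crosses 180°.
Leg 5: +172.357° → -120.838°, shortest Δλ = 66.805° (east) — crosses 180°.
Leg 6: -120.838° → +82.598°, shortest Δλ = -156.564° (west) — crosses 180°.
Total crossings: 5.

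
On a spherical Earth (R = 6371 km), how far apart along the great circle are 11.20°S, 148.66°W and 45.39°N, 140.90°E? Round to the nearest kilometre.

Δλ = 140.90 − -148.66 = 289.56°; wrapped into (−180°, 180°]: -70.44°.
Δφ = 45.39 − -11.20 = 56.59°.
a = sin²(Δφ/2) + cos φ₁ · cos φ₂ · sin²(Δλ/2) = 0.453818.
c = 2·atan2(√a, √(1−a)) = 1.47830 rad → d = 6371·c ≈ 9418.25 km.

9418 km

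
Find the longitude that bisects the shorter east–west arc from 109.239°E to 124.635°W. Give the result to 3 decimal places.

172.302°E

Signed shortest Δλ from +109.239° to -124.635° is +126.126°.
Midpoint longitude = +109.239° + (+126.126°)/2 = +109.239° + 63.063° = +172.302°.
(The naïve average (+109.239 + -124.635)/2 = -7.698° is on the wrong side of the globe.)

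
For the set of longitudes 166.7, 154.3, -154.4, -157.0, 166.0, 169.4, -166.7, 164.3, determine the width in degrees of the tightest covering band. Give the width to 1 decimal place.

Sort the longitudes: -166.7°, -157.0°, -154.4°, +154.3°, +164.3°, +166.0°, +166.7°, +169.4°.
Eastward gaps between consecutive values (wrapping around): 9.7°, 2.6°, 308.7°, 10.0°, 1.7°, 0.7°, 2.7°, 23.9°.
Largest gap = 308.7° ⇒ minimal covering band is its complement: 360° − 308.7° = 51.3°.
Band runs from +154.3° eastward to -154.4°, crossing the antimeridian.

51.3°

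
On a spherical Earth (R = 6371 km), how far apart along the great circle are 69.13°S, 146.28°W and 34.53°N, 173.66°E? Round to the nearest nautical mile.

6470 nmi

Δλ = 173.66 − -146.28 = 319.94°; wrapped into (−180°, 180°]: -40.06°.
Δφ = 34.53 − -69.13 = 103.66°.
a = sin²(Δφ/2) + cos φ₁ · cos φ₂ · sin²(Δλ/2) = 0.652510.
c = 2·atan2(√a, √(1−a)) = 1.88076 rad → d = 6371·c ≈ 11982.30 km ≈ 6469.92 nmi.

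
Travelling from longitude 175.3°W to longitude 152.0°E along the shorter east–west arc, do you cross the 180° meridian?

Yes

Naïve |152.0 − -175.3| = 327.3° > 180°, so the shorter arc goes the other way round — across 180°.
Signed shortest Δλ = ((152.0 − -175.3 + 180) mod 360) − 180 = -32.7°.
Going west by 32.7° from -175.3° passes through 180° before reaching +152.0°.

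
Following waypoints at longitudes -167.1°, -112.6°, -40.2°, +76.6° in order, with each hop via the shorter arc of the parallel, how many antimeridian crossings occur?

Leg 1: -167.1° → -112.6°, shortest Δλ = 54.5° (east) — does not cross 180°.
Leg 2: -112.6° → -40.2°, shortest Δλ = 72.4° (east) — does not cross 180°.
Leg 3: -40.2° → +76.6°, shortest Δλ = 116.8° (east) — does not cross 180°.
Total crossings: 0.

0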